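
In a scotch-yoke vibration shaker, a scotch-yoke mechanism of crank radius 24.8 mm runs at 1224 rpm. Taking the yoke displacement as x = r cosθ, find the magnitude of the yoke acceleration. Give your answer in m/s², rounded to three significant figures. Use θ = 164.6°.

ω = 128.2 rad/s (from 1224 rpm).
x = r cosθ ⇒ ẍ = −rω² cosθ (ω constant).
|a| = rω²|cosθ| = 0.0248·(128.2)²·|cos 164.6°| = 392.82 m/s².

393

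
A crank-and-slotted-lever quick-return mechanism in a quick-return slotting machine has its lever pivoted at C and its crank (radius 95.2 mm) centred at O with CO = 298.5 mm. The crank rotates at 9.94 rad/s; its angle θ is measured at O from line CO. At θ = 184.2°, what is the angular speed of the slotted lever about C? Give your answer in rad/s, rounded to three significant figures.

ω = 9.94 rad/s
Crank pin A relative to C: A = (d + r cosθ, r sinθ); lever angle φ = atan2(r sinθ, d + r cosθ).
Differentiating tanφ: φ̇ = rω(d cosθ + r)/(d² + r² + 2dr cosθ).
d² + r² + 2dr cosθ = |CA|² = 0.0414835 m²;  d cosθ + r = -0.2025 m.
|ω_lever| = |0.0952·9.94·-0.2025| / 0.0414835 = 4.6192 rad/s.

4.62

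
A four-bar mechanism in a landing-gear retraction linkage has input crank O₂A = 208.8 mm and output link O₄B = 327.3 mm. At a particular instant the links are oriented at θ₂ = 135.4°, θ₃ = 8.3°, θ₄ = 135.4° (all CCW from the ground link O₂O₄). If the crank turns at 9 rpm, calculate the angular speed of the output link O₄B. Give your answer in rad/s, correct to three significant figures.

ω₂ = 0.9425 rad/s (from 9 rpm).
Differentiating the loop-closure r₂e^{iθ₂}+r₃e^{iθ₃}=r₁+r₄e^{iθ₄} gives r₂ω₂e^{iθ₂}+r₃ω₃e^{iθ₃}=r₄ω₄e^{iθ₄}.
Eliminating the other unknown: ω₄ = r₂ω₂ sin(θ₂−θ₃) / [r₄ sin(θ₄−θ₃)].
Numerator sine = +0.79758; denominator sine = +0.79758.
Result = 0.2088·0.9425·(+0.79758) / (0.3273·(+0.79758)) = +0.60125 rad/s; magnitude 0.60125 rad/s.

0.601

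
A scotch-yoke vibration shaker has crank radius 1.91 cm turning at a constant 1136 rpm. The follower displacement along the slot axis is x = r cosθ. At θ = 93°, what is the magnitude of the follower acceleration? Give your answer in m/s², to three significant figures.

ω = 119 rad/s (from 1136 rpm).
x = r cosθ ⇒ ẍ = −rω² cosθ (ω constant).
|a| = rω²|cosθ| = 0.0191·(119)²·|cos 93°| = 14.146 m/s².

14.1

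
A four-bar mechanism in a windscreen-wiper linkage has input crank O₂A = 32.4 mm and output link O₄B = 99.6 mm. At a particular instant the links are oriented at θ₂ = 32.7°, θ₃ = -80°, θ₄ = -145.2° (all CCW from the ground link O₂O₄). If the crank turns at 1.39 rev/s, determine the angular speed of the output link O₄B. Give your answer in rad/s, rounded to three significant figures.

2.89

ω₂ = 8.734 rad/s (from 1.39 rev/s).
Differentiating the loop-closure r₂e^{iθ₂}+r₃e^{iθ₃}=r₁+r₄e^{iθ₄} gives r₂ω₂e^{iθ₂}+r₃ω₃e^{iθ₃}=r₄ω₄e^{iθ₄}.
Eliminating the other unknown: ω₄ = r₂ω₂ sin(θ₂−θ₃) / [r₄ sin(θ₄−θ₃)].
Numerator sine = +0.92254; denominator sine = -0.90778.
Result = 0.0324·8.734·(+0.92254) / (0.0996·(-0.90778)) = -2.8873 rad/s; magnitude 2.8873 rad/s.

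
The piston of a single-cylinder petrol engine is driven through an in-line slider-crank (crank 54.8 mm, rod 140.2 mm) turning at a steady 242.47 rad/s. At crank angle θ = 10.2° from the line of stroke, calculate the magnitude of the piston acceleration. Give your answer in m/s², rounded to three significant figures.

ω = 242.5 rad/s
x(θ) = r cosθ + √(L² − r² sin²θ); with ω constant, a = ω²·d²x/dθ².
d²x/dθ² = −r cosθ − r²(cos2θ)/√u − r⁴ sin²2θ/(4u^{3/2}),  u = L² − r² sin²θ = 0.0195619 m².
Substituting r = 0.0548 m, L = 0.1402 m, θ = 10.2°: d²x/dθ² = -0.074159 m.
a = ω²·d²x/dθ² = (242.5)²·(-0.074159) = -4359.9 m/s²;  |a| = 4359.9 m/s².

4360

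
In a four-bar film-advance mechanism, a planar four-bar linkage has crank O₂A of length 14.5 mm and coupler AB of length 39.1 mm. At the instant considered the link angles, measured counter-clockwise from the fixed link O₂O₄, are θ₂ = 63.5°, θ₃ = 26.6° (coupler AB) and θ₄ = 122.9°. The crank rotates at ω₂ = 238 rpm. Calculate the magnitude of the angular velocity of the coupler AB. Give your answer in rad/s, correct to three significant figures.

8.00

ω₂ = 24.92 rad/s (from 238 rpm).
Differentiating the loop-closure r₂e^{iθ₂}+r₃e^{iθ₃}=r₁+r₄e^{iθ₄} gives r₂ω₂e^{iθ₂}+r₃ω₃e^{iθ₃}=r₄ω₄e^{iθ₄}.
Eliminating the other unknown: ω₃ = r₂ω₂ sin(θ₄−θ₂) / [r₃ sin(θ₃−θ₄)].
Numerator sine = +0.86074; denominator sine = -0.99396.
Result = 0.0145·24.92·(+0.86074) / (0.0391·(-0.99396)) = -8.0039 rad/s; magnitude 8.0039 rad/s.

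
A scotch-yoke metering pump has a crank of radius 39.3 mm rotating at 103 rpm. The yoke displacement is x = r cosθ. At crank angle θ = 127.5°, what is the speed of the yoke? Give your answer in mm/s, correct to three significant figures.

336

ω = 10.79 rad/s (from 103 rpm).
x = r cosθ ⇒ ẋ = −rω sinθ.
|v| = rω|sinθ| = 0.0393·10.79·|sin 127.5°| = 0.3363 m/s = 336.3 mm/s.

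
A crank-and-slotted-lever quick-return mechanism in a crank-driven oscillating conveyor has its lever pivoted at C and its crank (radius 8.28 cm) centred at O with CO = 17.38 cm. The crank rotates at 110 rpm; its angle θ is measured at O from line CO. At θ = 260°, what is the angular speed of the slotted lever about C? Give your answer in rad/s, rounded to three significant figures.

1.57

ω = 11.52 rad/s (from 110 rpm).
Crank pin A relative to C: A = (d + r cosθ, r sinθ); lever angle φ = atan2(r sinθ, d + r cosθ).
Differentiating tanφ: φ̇ = rω(d cosθ + r)/(d² + r² + 2dr cosθ).
d² + r² + 2dr cosθ = |CA|² = 0.0320645 m²;  d cosθ + r = +0.05262 m.
|ω_lever| = |0.0828·11.52·+0.05262| / 0.0320645 = 1.5652 rad/s.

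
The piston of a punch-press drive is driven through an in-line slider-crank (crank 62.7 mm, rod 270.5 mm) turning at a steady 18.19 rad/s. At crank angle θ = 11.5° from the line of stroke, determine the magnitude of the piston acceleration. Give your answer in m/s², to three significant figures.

ω = 18.19 rad/s
x(θ) = r cosθ + √(L² − r² sin²θ); with ω constant, a = ω²·d²x/dθ².
d²x/dθ² = −r cosθ − r²(cos2θ)/√u − r⁴ sin²2θ/(4u^{3/2}),  u = L² − r² sin²θ = 0.073014 m².
Substituting r = 0.0627 m, L = 0.2705 m, θ = 11.5°: d²x/dθ² = -0.074864 m.
a = ω²·d²x/dθ² = (18.19)²·(-0.074864) = -24.771 m/s²;  |a| = 24.771 m/s².

24.8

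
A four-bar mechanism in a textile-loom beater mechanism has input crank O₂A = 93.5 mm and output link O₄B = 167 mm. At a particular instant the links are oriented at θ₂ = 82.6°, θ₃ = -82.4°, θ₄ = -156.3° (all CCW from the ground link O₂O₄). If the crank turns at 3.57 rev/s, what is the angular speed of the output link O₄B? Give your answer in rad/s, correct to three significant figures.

3.38

ω₂ = 22.43 rad/s (from 3.57 rev/s).
Differentiating the loop-closure r₂e^{iθ₂}+r₃e^{iθ₃}=r₁+r₄e^{iθ₄} gives r₂ω₂e^{iθ₂}+r₃ω₃e^{iθ₃}=r₄ω₄e^{iθ₄}.
Eliminating the other unknown: ω₄ = r₂ω₂ sin(θ₂−θ₃) / [r₄ sin(θ₄−θ₃)].
Numerator sine = +0.25882; denominator sine = -0.96078.
Result = 0.0935·22.43·(+0.25882) / (0.167·(-0.96078)) = -3.3831 rad/s; magnitude 3.3831 rad/s.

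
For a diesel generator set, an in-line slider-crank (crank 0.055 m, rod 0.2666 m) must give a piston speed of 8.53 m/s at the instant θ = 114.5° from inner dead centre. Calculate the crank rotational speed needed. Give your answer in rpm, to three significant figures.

1780

For an in-line slider-crank, |v_piston| = rω|sinθ|·[1 + r cosθ/√(L² − r² sin²θ)].
With r = 0.055 m, L = 0.2666 m, θ = 114.5°: the bracketed kinematic factor |dx/dθ| = 0.045689 m.
ω = v/|dx/dθ| = 8.53/0.045689 = 186.7 rad/s.
N = 60ω/(2π) = 1782.8 rpm.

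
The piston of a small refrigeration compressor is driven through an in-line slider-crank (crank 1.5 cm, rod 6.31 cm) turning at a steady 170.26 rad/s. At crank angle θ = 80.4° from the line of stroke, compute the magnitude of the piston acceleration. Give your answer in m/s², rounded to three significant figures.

27.7

ω = 170.3 rad/s
x(θ) = r cosθ + √(L² − r² sin²θ); with ω constant, a = ω²·d²x/dθ².
d²x/dθ² = −r cosθ − r²(cos2θ)/√u − r⁴ sin²2θ/(4u^{3/2}),  u = L² − r² sin²θ = 0.00376287 m².
Substituting r = 0.015 m, L = 0.0631 m, θ = 80.4°: d²x/dθ² = +0.00095646 m.
a = ω²·d²x/dθ² = (170.3)²·(+0.00095646) = +27.726 m/s²;  |a| = 27.726 m/s².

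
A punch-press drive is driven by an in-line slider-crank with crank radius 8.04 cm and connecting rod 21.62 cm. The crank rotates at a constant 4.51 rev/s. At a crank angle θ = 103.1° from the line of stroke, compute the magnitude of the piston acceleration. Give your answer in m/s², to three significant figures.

37.5

ω = 2π·4.51 = 28.34 rad/s
x(θ) = r cosθ + √(L² − r² sin²θ); with ω constant, a = ω²·d²x/dθ².
d²x/dθ² = −r cosθ − r²(cos2θ)/√u − r⁴ sin²2θ/(4u^{3/2}),  u = L² − r² sin²θ = 0.0406103 m².
Substituting r = 0.0804 m, L = 0.2162 m, θ = 103.1°: d²x/dθ² = +0.046755 m.
a = ω²·d²x/dθ² = (28.34)²·(+0.046755) = +37.544 m/s²;  |a| = 37.544 m/s².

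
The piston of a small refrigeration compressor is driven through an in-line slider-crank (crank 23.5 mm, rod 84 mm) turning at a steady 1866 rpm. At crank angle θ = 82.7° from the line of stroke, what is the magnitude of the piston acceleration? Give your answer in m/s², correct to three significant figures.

ω = 2π·1866/60 = 195.4 rad/s
x(θ) = r cosθ + √(L² − r² sin²θ); with ω constant, a = ω²·d²x/dθ².
d²x/dθ² = −r cosθ − r²(cos2θ)/√u − r⁴ sin²2θ/(4u^{3/2}),  u = L² − r² sin²θ = 0.00651267 m².
Substituting r = 0.0235 m, L = 0.084 m, θ = 82.7°: d²x/dθ² = +0.0036269 m.
a = ω²·d²x/dθ² = (195.4)²·(+0.0036269) = +138.49 m/s²;  |a| = 138.49 m/s².

138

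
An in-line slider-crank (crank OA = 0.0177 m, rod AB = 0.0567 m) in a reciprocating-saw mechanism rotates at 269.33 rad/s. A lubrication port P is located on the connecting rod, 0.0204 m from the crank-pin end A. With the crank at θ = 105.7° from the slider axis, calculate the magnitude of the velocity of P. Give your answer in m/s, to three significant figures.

ω = 269.3 rad/s.  Crank-pin speed |V_A| = rω = 4.7671 m/s, perpendicular to OA.
Rod angle: sinφ = −(r/L) sinθ ⇒ φ = -17.489°; ω_rod = −rω cosθ/√(L²−r²sin²θ) = +23.854 rad/s.
V_P = V_A + ω_rod × AP, with AP = 0.0204 m along the rod.
Components: V_Px = −rω sinθ − a·ω_rod·sinφ = -4.443 m/s;  V_Py = rω cosθ + a·ω_rod·cosφ = -0.82587 m/s.
|V_P| = √(V_Px² + V_Py²) = 4.5192 m/s.

4.52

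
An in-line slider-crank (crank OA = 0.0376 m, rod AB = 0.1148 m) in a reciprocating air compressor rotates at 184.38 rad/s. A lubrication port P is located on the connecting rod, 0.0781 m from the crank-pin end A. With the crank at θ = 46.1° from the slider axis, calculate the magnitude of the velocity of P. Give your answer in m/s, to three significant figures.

5.99

ω = 184.4 rad/s.  Crank-pin speed |V_A| = rω = 6.9327 m/s, perpendicular to OA.
Rod angle: sinφ = −(r/L) sinθ ⇒ φ = -13.651°; ω_rod = −rω cosθ/√(L²−r²sin²θ) = -43.091 rad/s.
V_P = V_A + ω_rod × AP, with AP = 0.0781 m along the rod.
Components: V_Px = −rω sinθ − a·ω_rod·sinφ = -5.7896 m/s;  V_Py = rω cosθ + a·ω_rod·cosφ = +1.5368 m/s.
|V_P| = √(V_Px² + V_Py²) = 5.9901 m/s.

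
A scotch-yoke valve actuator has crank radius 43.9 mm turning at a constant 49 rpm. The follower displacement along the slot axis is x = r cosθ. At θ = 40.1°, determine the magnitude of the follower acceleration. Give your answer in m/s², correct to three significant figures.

0.884

ω = 5.131 rad/s (from 49 rpm).
x = r cosθ ⇒ ẍ = −rω² cosθ (ω constant).
|a| = rω²|cosθ| = 0.0439·(5.131)²·|cos 40.1°| = 0.88416 m/s².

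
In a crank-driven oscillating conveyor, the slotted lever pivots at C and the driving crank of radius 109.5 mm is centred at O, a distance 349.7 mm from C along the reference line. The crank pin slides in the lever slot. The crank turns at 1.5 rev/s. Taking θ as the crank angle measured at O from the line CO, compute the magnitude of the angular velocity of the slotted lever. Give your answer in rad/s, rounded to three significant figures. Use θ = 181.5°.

ω = 9.425 rad/s (from 1.5 rev/s).
Crank pin A relative to C: A = (d + r cosθ, r sinθ); lever angle φ = atan2(r sinθ, d + r cosθ).
Differentiating tanφ: φ̇ = rω(d cosθ + r)/(d² + r² + 2dr cosθ).
d² + r² + 2dr cosθ = |CA|² = 0.0577223 m²;  d cosθ + r = -0.24008 m.
|ω_lever| = |0.1095·9.425·-0.24008| / 0.0577223 = 4.2924 rad/s.

4.29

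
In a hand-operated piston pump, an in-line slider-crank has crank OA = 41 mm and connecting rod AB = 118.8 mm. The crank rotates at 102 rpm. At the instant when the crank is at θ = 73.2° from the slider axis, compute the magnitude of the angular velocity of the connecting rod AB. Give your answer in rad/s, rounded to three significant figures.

ω = 10.68 rad/s (converted from 102 rpm).
The rod makes angle φ with the slider axis where L sinφ = r sinθ; differentiating, L cosφ·φ̇ = r ω cosθ.
L cosφ = √(L² − r² sin²θ) = 0.11213 m.
|ω_rod| = r ω |cosθ| / √(L² − r² sin²θ) = 0.041·10.68·0.28903/0.11213 = 1.1289 rad/s.

1.13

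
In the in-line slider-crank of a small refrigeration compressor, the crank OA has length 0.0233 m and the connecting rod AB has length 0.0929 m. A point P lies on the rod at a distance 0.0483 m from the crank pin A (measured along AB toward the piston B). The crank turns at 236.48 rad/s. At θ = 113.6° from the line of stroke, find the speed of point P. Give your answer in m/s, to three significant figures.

4.89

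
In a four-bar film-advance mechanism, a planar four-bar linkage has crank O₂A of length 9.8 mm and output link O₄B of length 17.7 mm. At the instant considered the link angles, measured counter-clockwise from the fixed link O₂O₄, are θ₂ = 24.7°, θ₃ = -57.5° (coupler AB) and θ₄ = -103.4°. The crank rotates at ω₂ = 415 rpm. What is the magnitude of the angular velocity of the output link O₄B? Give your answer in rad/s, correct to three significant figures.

33.2

ω₂ = 43.46 rad/s (from 415 rpm).
Differentiating the loop-closure r₂e^{iθ₂}+r₃e^{iθ₃}=r₁+r₄e^{iθ₄} gives r₂ω₂e^{iθ₂}+r₃ω₃e^{iθ₃}=r₄ω₄e^{iθ₄}.
Eliminating the other unknown: ω₄ = r₂ω₂ sin(θ₂−θ₃) / [r₄ sin(θ₄−θ₃)].
Numerator sine = +0.99075; denominator sine = -0.71813.
Result = 0.0098·43.46·(+0.99075) / (0.0177·(-0.71813)) = -33.196 rad/s; magnitude 33.196 rad/s.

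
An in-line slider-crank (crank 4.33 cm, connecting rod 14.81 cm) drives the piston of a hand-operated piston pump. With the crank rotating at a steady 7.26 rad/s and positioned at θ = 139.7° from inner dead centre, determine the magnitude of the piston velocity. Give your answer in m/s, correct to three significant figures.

ω = 7.26 rad/s
For an in-line slider-crank, x = r cosθ + √(L² − r² sin²θ), so v = −rω sinθ·[1 + r cosθ/√(L² − r² sin²θ)].
With r = 0.0433 m, L = 0.1481 m, θ = 139.7°: √(L² − r² sin²θ) = 0.14543 m.
v = −0.0433·7.26·0.64679·[1 + 0.0433·-0.76267/0.14543] = -0.15715 m/s.
|v| = 0.15715 m/s.

0.157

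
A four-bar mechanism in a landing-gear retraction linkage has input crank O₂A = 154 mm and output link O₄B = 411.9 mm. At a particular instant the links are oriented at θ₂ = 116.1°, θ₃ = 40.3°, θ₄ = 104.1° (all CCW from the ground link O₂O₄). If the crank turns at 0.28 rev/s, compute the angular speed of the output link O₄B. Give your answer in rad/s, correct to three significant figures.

0.711

ω₂ = 1.759 rad/s (from 0.28 rev/s).
Differentiating the loop-closure r₂e^{iθ₂}+r₃e^{iθ₃}=r₁+r₄e^{iθ₄} gives r₂ω₂e^{iθ₂}+r₃ω₃e^{iθ₃}=r₄ω₄e^{iθ₄}.
Eliminating the other unknown: ω₄ = r₂ω₂ sin(θ₂−θ₃) / [r₄ sin(θ₄−θ₃)].
Numerator sine = +0.96945; denominator sine = +0.89726.
Result = 0.154·1.759·(+0.96945) / (0.4119·(+0.89726)) = +0.71068 rad/s; magnitude 0.71068 rad/s.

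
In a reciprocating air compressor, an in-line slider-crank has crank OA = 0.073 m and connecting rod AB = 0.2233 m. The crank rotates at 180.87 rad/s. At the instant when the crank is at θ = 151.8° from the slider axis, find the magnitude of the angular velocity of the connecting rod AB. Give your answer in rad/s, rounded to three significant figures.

52.7

ω = 180.9 rad/s
The rod makes angle φ with the slider axis where L sinφ = r sinθ; differentiating, L cosφ·φ̇ = r ω cosθ.
L cosφ = √(L² − r² sin²θ) = 0.22062 m.
|ω_rod| = r ω |cosθ| / √(L² − r² sin²θ) = 0.073·180.9·0.88130/0.22062 = 52.744 rad/s.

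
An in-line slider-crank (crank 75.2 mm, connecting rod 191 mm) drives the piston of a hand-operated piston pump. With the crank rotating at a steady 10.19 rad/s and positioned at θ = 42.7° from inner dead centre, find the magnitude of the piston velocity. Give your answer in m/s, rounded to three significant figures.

ω = 10.19 rad/s
For an in-line slider-crank, x = r cosθ + √(L² − r² sin²θ), so v = −rω sinθ·[1 + r cosθ/√(L² − r² sin²θ)].
With r = 0.0752 m, L = 0.191 m, θ = 42.7°: √(L² − r² sin²θ) = 0.18407 m.
v = −0.0752·10.19·0.67816·[1 + 0.0752·0.73491/0.18407] = -0.67569 m/s.
|v| = 0.67569 m/s.

0.676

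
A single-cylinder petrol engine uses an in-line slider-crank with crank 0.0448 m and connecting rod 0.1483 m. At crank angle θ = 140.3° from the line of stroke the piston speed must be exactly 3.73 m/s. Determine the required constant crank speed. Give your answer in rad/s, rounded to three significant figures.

171

For an in-line slider-crank, |v_piston| = rω|sinθ|·[1 + r cosθ/√(L² − r² sin²θ)].
With r = 0.0448 m, L = 0.1483 m, θ = 140.3°: the bracketed kinematic factor |dx/dθ| = 0.021838 m.
ω = v/|dx/dθ| = 3.73/0.021838 = 170.8 rad/s.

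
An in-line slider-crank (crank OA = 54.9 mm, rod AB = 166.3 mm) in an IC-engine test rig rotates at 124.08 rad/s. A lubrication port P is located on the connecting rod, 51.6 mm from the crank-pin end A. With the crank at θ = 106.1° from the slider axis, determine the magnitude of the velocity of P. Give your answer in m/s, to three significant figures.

ω = 124.1 rad/s.  Crank-pin speed |V_A| = rω = 6.812 m/s, perpendicular to OA.
Rod angle: sinφ = −(r/L) sinθ ⇒ φ = -18.492°; ω_rod = −rω cosθ/√(L²−r²sin²θ) = +11.978 rad/s.
V_P = V_A + ω_rod × AP, with AP = 0.0516 m along the rod.
Components: V_Px = −rω sinθ − a·ω_rod·sinφ = -6.3488 m/s;  V_Py = rω cosθ + a·ω_rod·cosφ = -1.3029 m/s.
|V_P| = √(V_Px² + V_Py²) = 6.4811 m/s.

6.48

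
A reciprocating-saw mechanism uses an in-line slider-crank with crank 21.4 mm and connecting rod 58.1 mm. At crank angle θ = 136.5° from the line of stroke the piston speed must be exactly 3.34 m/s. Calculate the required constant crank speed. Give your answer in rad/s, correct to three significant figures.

313

For an in-line slider-crank, |v_piston| = rω|sinθ|·[1 + r cosθ/√(L² − r² sin²θ)].
With r = 0.0214 m, L = 0.0581 m, θ = 136.5°: the bracketed kinematic factor |dx/dθ| = 0.010662 m.
ω = v/|dx/dθ| = 3.34/0.010662 = 313.26 rad/s.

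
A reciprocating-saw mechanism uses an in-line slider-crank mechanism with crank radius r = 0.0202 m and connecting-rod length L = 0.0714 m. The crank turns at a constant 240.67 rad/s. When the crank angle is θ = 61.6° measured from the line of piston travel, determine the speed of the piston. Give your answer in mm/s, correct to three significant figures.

4870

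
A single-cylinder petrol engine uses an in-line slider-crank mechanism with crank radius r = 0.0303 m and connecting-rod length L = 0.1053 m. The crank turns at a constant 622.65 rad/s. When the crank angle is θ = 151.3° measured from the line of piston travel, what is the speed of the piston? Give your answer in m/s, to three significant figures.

6.75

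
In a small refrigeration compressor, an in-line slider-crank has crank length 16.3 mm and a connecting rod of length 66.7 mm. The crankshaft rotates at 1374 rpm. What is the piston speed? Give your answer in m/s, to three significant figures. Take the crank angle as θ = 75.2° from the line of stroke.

2.41

ω = 2π·1374/60 = 143.9 rad/s
For an in-line slider-crank, x = r cosθ + √(L² − r² sin²θ), so v = −rω sinθ·[1 + r cosθ/√(L² − r² sin²θ)].
With r = 0.0163 m, L = 0.0667 m, θ = 75.2°: √(L² − r² sin²θ) = 0.064812 m.
v = −0.0163·143.9·0.96682·[1 + 0.0163·0.25545/0.064812] = -2.4132 m/s.
|v| = 2.4132 m/s.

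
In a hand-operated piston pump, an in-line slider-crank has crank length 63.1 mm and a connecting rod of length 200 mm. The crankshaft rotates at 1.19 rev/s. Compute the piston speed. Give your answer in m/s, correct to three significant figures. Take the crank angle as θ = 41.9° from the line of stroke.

0.391

ω = 2π·1.19 = 7.477 rad/s
For an in-line slider-crank, x = r cosθ + √(L² − r² sin²θ), so v = −rω sinθ·[1 + r cosθ/√(L² − r² sin²θ)].
With r = 0.0631 m, L = 0.2 m, θ = 41.9°: √(L² − r² sin²θ) = 0.19551 m.
v = −0.0631·7.477·0.66783·[1 + 0.0631·0.74431/0.19551] = -0.39077 m/s.
|v| = 0.39077 m/s.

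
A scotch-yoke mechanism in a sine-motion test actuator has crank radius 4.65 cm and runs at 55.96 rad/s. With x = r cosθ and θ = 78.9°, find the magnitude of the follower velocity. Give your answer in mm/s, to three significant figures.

2550

ω = 55.96 rad/s
x = r cosθ ⇒ ẋ = −rω sinθ.
|v| = rω|sinθ| = 0.0465·55.96·|sin 78.9°| = 2.5535 m/s = 2553.5 mm/s.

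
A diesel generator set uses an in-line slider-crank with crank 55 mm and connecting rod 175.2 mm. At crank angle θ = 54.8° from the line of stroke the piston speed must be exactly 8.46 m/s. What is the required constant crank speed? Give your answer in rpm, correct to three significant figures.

1510

For an in-line slider-crank, |v_piston| = rω|sinθ|·[1 + r cosθ/√(L² − r² sin²θ)].
With r = 0.055 m, L = 0.1752 m, θ = 54.8°: the bracketed kinematic factor |dx/dθ| = 0.053357 m.
ω = v/|dx/dθ| = 8.46/0.053357 = 158.55 rad/s.
N = 60ω/(2π) = 1514.1 rpm.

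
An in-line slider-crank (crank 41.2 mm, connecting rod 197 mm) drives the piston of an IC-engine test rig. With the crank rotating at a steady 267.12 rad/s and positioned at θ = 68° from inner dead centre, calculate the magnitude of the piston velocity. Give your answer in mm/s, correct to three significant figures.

11000

ω = 267.1 rad/s
For an in-line slider-crank, x = r cosθ + √(L² − r² sin²θ), so v = −rω sinθ·[1 + r cosθ/√(L² − r² sin²θ)].
With r = 0.0412 m, L = 0.197 m, θ = 68°: √(L² − r² sin²θ) = 0.19326 m.
v = −0.0412·267.1·0.92718·[1 + 0.0412·0.37461/0.19326] = -11.019 m/s.
|v| = 11.019 m/s = 11019 mm/s.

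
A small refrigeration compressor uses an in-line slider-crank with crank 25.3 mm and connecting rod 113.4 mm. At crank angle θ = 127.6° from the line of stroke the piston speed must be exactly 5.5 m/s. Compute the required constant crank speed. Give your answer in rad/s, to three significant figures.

318

For an in-line slider-crank, |v_piston| = rω|sinθ|·[1 + r cosθ/√(L² − r² sin²θ)].
With r = 0.0253 m, L = 0.1134 m, θ = 127.6°: the bracketed kinematic factor |dx/dθ| = 0.017273 m.
ω = v/|dx/dθ| = 5.5/0.017273 = 318.42 rad/s.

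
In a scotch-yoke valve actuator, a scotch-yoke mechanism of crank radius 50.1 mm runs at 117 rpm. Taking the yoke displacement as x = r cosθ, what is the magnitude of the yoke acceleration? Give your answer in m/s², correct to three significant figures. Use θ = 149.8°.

ω = 12.25 rad/s (from 117 rpm).
x = r cosθ ⇒ ẍ = −rω² cosθ (ω constant).
|a| = rω²|cosθ| = 0.0501·(12.25)²·|cos 149.8°| = 6.5001 m/s².

6.50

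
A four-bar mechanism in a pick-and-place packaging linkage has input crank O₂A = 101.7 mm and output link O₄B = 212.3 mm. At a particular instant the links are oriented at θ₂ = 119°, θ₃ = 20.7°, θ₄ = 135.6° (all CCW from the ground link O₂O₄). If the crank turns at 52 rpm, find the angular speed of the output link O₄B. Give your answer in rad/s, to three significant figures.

ω₂ = 5.445 rad/s (from 52 rpm).
Differentiating the loop-closure r₂e^{iθ₂}+r₃e^{iθ₃}=r₁+r₄e^{iθ₄} gives r₂ω₂e^{iθ₂}+r₃ω₃e^{iθ₃}=r₄ω₄e^{iθ₄}.
Eliminating the other unknown: ω₄ = r₂ω₂ sin(θ₂−θ₃) / [r₄ sin(θ₄−θ₃)].
Numerator sine = +0.98953; denominator sine = +0.90704.
Result = 0.1017·5.445·(+0.98953) / (0.2123·(+0.90704)) = +2.8458 rad/s; magnitude 2.8458 rad/s.

2.85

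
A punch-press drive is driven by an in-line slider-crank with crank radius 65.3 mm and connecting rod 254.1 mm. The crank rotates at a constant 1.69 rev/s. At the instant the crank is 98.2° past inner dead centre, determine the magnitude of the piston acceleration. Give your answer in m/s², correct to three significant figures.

2.92

ω = 2π·1.69 = 10.62 rad/s
x(θ) = r cosθ + √(L² − r² sin²θ); with ω constant, a = ω²·d²x/dθ².
d²x/dθ² = −r cosθ − r²(cos2θ)/√u − r⁴ sin²2θ/(4u^{3/2}),  u = L² − r² sin²θ = 0.0603895 m².
Substituting r = 0.0653 m, L = 0.2541 m, θ = 98.2°: d²x/dθ² = +0.025935 m.
a = ω²·d²x/dθ² = (10.62)²·(+0.025935) = +2.9243 m/s²;  |a| = 2.9243 m/s².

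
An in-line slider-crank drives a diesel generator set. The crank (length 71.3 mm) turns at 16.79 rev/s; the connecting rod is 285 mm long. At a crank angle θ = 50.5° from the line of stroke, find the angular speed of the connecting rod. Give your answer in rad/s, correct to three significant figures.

ω = 105.5 rad/s (converted from 16.79 rev/s).
The rod makes angle φ with the slider axis where L sinφ = r sinθ; differentiating, L cosφ·φ̇ = r ω cosθ.
L cosφ = √(L² − r² sin²θ) = 0.27964 m.
|ω_rod| = r ω |cosθ| / √(L² − r² sin²θ) = 0.0713·105.5·0.63608/0.27964 = 17.109 rad/s.

17.1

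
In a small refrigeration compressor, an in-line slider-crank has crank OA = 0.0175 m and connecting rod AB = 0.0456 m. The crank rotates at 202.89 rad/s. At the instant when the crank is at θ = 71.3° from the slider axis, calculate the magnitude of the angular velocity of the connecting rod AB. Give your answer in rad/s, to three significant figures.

ω = 202.9 rad/s
The rod makes angle φ with the slider axis where L sinφ = r sinθ; differentiating, L cosφ·φ̇ = r ω cosθ.
L cosφ = √(L² − r² sin²θ) = 0.04248 m.
|ω_rod| = r ω |cosθ| / √(L² − r² sin²θ) = 0.0175·202.9·0.32061/0.04248 = 26.797 rad/s.

26.8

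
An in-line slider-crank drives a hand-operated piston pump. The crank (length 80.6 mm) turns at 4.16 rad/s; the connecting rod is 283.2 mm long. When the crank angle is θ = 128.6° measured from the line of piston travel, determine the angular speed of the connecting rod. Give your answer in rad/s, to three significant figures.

0.758

ω = 4.16 rad/s
The rod makes angle φ with the slider axis where L sinφ = r sinθ; differentiating, L cosφ·φ̇ = r ω cosθ.
L cosφ = √(L² − r² sin²θ) = 0.27611 m.
|ω_rod| = r ω |cosθ| / √(L² − r² sin²θ) = 0.0806·4.16·0.62388/0.27611 = 0.75762 rad/s.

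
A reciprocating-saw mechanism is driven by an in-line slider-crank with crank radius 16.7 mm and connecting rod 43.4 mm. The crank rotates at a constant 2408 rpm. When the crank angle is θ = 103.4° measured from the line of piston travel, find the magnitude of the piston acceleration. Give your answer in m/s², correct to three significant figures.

ω = 2π·2408/60 = 252.2 rad/s
x(θ) = r cosθ + √(L² − r² sin²θ); with ω constant, a = ω²·d²x/dθ².
d²x/dθ² = −r cosθ − r²(cos2θ)/√u − r⁴ sin²2θ/(4u^{3/2}),  u = L² − r² sin²θ = 0.00161965 m².
Substituting r = 0.0167 m, L = 0.0434 m, θ = 103.4°: d²x/dθ² = +0.009995 m.
a = ω²·d²x/dθ² = (252.2)²·(+0.009995) = +635.56 m/s²;  |a| = 635.56 m/s².

636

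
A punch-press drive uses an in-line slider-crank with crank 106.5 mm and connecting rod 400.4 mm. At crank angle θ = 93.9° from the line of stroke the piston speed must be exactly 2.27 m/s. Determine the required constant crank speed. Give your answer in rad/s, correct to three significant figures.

21.8

For an in-line slider-crank, |v_piston| = rω|sinθ|·[1 + r cosθ/√(L² − r² sin²θ)].
With r = 0.1065 m, L = 0.4004 m, θ = 93.9°: the bracketed kinematic factor |dx/dθ| = 0.10426 m.
ω = v/|dx/dθ| = 2.27/0.10426 = 21.773 rad/s.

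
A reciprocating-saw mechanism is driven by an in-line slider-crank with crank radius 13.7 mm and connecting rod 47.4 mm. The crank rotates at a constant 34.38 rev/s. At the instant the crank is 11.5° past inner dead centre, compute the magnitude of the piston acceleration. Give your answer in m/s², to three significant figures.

ω = 2π·34.4 = 216 rad/s
x(θ) = r cosθ + √(L² − r² sin²θ); with ω constant, a = ω²·d²x/dθ².
d²x/dθ² = −r cosθ − r²(cos2θ)/√u − r⁴ sin²2θ/(4u^{3/2}),  u = L² − r² sin²θ = 0.0022393 m².
Substituting r = 0.0137 m, L = 0.0474 m, θ = 11.5°: d²x/dθ² = -0.017089 m.
a = ω²·d²x/dθ² = (216)²·(-0.017089) = -797.41 m/s²;  |a| = 797.41 m/s².

797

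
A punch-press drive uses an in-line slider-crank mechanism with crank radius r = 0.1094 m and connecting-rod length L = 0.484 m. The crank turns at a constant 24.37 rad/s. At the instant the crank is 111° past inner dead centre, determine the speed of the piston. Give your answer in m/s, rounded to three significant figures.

ω = 24.37 rad/s
For an in-line slider-crank, x = r cosθ + √(L² − r² sin²θ), so v = −rω sinθ·[1 + r cosθ/√(L² − r² sin²θ)].
With r = 0.1094 m, L = 0.484 m, θ = 111°: √(L² − r² sin²θ) = 0.4731 m.
v = −0.1094·24.37·0.93358·[1 + 0.1094·-0.35837/0.4731] = -2.2827 m/s.
|v| = 2.2827 m/s.

2.28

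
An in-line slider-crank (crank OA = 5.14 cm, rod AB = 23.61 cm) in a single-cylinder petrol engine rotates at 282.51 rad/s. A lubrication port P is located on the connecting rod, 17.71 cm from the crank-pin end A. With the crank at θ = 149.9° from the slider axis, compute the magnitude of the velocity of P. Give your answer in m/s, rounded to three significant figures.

6.99

ω = 282.5 rad/s.  Crank-pin speed |V_A| = rω = 14.521 m/s, perpendicular to OA.
Rod angle: sinφ = −(r/L) sinθ ⇒ φ = -6.268°; ω_rod = −rω cosθ/√(L²−r²sin²θ) = +53.53 rad/s.
V_P = V_A + ω_rod × AP, with AP = 0.1771 m along the rod.
Components: V_Px = −rω sinθ − a·ω_rod·sinφ = -6.2474 m/s;  V_Py = rω cosθ + a·ω_rod·cosφ = -3.1394 m/s.
|V_P| = √(V_Px² + V_Py²) = 6.9918 m/s.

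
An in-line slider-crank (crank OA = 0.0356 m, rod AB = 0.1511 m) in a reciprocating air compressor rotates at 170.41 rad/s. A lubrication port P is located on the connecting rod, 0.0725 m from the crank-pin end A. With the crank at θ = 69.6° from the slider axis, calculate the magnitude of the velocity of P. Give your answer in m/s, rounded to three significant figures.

6.02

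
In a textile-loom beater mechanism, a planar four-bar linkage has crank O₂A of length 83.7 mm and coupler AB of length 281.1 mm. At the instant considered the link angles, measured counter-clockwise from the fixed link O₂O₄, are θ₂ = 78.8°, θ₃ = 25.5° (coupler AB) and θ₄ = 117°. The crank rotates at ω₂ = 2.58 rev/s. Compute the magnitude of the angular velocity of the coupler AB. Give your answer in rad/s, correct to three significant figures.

ω₂ = 16.21 rad/s (from 2.58 rev/s).
Differentiating the loop-closure r₂e^{iθ₂}+r₃e^{iθ₃}=r₁+r₄e^{iθ₄} gives r₂ω₂e^{iθ₂}+r₃ω₃e^{iθ₃}=r₄ω₄e^{iθ₄}.
Eliminating the other unknown: ω₃ = r₂ω₂ sin(θ₄−θ₂) / [r₃ sin(θ₃−θ₄)].
Numerator sine = +0.61841; denominator sine = -0.99966.
Result = 0.0837·16.21·(+0.61841) / (0.2811·(-0.99966)) = -2.986 rad/s; magnitude 2.986 rad/s.

2.99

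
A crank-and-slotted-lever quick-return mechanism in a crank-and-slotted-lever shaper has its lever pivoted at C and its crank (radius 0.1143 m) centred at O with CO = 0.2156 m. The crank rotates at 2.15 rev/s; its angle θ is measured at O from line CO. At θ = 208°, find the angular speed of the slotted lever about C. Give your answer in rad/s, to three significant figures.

ω = 13.51 rad/s (from 2.15 rev/s).
Crank pin A relative to C: A = (d + r cosθ, r sinθ); lever angle φ = atan2(r sinθ, d + r cosθ).
Differentiating tanφ: φ̇ = rω(d cosθ + r)/(d² + r² + 2dr cosθ).
d² + r² + 2dr cosθ = |CA|² = 0.0160308 m²;  d cosθ + r = -0.076064 m.
|ω_lever| = |0.1143·13.51·-0.076064| / 0.0160308 = 7.3263 rad/s.

7.33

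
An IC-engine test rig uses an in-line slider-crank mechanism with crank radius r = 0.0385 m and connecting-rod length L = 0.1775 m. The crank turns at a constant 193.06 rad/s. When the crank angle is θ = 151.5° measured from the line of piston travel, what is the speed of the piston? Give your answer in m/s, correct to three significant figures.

ω = 193.1 rad/s
For an in-line slider-crank, x = r cosθ + √(L² − r² sin²θ), so v = −rω sinθ·[1 + r cosθ/√(L² − r² sin²θ)].
With r = 0.0385 m, L = 0.1775 m, θ = 151.5°: √(L² − r² sin²θ) = 0.17655 m.
v = −0.0385·193.1·0.47716·[1 + 0.0385·-0.87882/0.17655] = -2.8669 m/s.
|v| = 2.8669 m/s.

2.87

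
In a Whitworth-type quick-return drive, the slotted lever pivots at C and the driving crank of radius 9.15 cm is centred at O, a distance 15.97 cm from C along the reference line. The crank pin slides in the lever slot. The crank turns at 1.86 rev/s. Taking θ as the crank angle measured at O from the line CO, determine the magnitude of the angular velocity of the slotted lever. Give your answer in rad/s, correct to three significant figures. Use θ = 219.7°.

2.95

ω = 11.69 rad/s (from 1.86 rev/s).
Crank pin A relative to C: A = (d + r cosθ, r sinθ); lever angle φ = atan2(r sinθ, d + r cosθ).
Differentiating tanφ: φ̇ = rω(d cosθ + r)/(d² + r² + 2dr cosθ).
d² + r² + 2dr cosθ = |CA|² = 0.0113906 m²;  d cosθ + r = -0.031373 m.
|ω_lever| = |0.0915·11.69·-0.031373| / 0.0113906 = 2.9453 rad/s.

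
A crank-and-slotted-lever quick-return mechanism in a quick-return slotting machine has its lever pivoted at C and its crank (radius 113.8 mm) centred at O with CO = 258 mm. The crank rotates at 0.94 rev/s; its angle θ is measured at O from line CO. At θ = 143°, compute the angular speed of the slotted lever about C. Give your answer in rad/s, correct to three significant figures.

1.90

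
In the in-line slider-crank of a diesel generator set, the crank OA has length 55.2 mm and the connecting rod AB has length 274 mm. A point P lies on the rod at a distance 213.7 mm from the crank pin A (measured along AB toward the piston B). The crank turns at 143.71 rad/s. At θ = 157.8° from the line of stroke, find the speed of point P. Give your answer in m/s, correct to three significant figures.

3.03

ω = 143.7 rad/s.  Crank-pin speed |V_A| = rω = 7.9328 m/s, perpendicular to OA.
Rod angle: sinφ = −(r/L) sinθ ⇒ φ = -4.366°; ω_rod = −rω cosθ/√(L²−r²sin²θ) = +26.884 rad/s.
V_P = V_A + ω_rod × AP, with AP = 0.2137 m along the rod.
Components: V_Px = −rω sinθ − a·ω_rod·sinφ = -2.56 m/s;  V_Py = rω cosθ + a·ω_rod·cosφ = -1.6164 m/s.
|V_P| = √(V_Px² + V_Py²) = 3.0276 m/s.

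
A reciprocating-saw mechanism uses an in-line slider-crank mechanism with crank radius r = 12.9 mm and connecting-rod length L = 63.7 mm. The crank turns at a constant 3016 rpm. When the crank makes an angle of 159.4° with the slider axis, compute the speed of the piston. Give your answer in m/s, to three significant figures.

ω = 2π·3016/60 = 315.8 rad/s
For an in-line slider-crank, x = r cosθ + √(L² − r² sin²θ), so v = −rω sinθ·[1 + r cosθ/√(L² − r² sin²θ)].
With r = 0.0129 m, L = 0.0637 m, θ = 159.4°: √(L² − r² sin²θ) = 0.063538 m.
v = −0.0129·315.8·0.35184·[1 + 0.0129·-0.93606/0.063538] = -1.1611 m/s.
|v| = 1.1611 m/s.

1.16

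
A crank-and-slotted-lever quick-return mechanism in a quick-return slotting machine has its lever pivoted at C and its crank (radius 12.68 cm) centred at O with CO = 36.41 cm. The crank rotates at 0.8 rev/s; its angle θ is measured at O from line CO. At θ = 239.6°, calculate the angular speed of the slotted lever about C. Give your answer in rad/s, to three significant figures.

0.359

ω = 5.027 rad/s (from 0.8 rev/s).
Crank pin A relative to C: A = (d + r cosθ, r sinθ); lever angle φ = atan2(r sinθ, d + r cosθ).
Differentiating tanφ: φ̇ = rω(d cosθ + r)/(d² + r² + 2dr cosθ).
d² + r² + 2dr cosθ = |CA|² = 0.101922 m²;  d cosθ + r = -0.057447 m.
|ω_lever| = |0.1268·5.027·-0.057447| / 0.101922 = 0.35924 rad/s.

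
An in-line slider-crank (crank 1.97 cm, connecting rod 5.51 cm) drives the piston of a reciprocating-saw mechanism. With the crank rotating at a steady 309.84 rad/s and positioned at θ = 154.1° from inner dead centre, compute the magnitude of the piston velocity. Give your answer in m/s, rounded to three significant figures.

1.80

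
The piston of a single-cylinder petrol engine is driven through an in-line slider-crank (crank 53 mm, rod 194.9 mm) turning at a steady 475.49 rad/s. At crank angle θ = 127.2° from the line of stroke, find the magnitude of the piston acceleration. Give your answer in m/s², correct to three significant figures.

8080

ω = 475.5 rad/s
x(θ) = r cosθ + √(L² − r² sin²θ); with ω constant, a = ω²·d²x/dθ².
d²x/dθ² = −r cosθ − r²(cos2θ)/√u − r⁴ sin²2θ/(4u^{3/2}),  u = L² − r² sin²θ = 0.0362038 m².
Substituting r = 0.053 m, L = 0.1949 m, θ = 127.2°: d²x/dθ² = +0.035748 m.
a = ω²·d²x/dθ² = (475.5)²·(+0.035748) = +8082.3 m/s²;  |a| = 8082.3 m/s².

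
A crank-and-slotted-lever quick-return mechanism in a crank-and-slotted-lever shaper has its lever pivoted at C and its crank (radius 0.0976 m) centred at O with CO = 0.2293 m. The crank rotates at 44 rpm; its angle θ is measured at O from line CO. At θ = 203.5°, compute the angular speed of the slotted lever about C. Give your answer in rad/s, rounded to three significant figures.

2.41

ω = 4.608 rad/s (from 44 rpm).
Crank pin A relative to C: A = (d + r cosθ, r sinθ); lever angle φ = atan2(r sinθ, d + r cosθ).
Differentiating tanφ: φ̇ = rω(d cosθ + r)/(d² + r² + 2dr cosθ).
d² + r² + 2dr cosθ = |CA|² = 0.0210572 m²;  d cosθ + r = -0.11268 m.
|ω_lever| = |0.0976·4.608·-0.11268| / 0.0210572 = 2.4065 rad/s.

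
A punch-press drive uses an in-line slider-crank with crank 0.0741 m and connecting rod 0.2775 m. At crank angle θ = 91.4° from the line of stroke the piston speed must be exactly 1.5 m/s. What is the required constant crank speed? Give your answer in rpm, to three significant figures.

For an in-line slider-crank, |v_piston| = rω|sinθ|·[1 + r cosθ/√(L² − r² sin²θ)].
With r = 0.0741 m, L = 0.2775 m, θ = 91.4°: the bracketed kinematic factor |dx/dθ| = 0.073576 m.
ω = v/|dx/dθ| = 1.5/0.073576 = 20.387 rad/s.
N = 60ω/(2π) = 194.68 rpm.

195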